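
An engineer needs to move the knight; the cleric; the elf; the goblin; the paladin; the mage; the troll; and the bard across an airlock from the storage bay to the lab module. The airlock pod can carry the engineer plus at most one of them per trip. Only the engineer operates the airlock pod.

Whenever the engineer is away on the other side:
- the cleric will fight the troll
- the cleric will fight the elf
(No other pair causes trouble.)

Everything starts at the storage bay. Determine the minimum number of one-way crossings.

17

Counting alone: the engineer can take at most 1 across per trip to the lab module, so moving all 8 needs at least 8 loaded trips out, with a return between consecutive ones — at least 15 crossings.
The safety rule pushes this higher. Following every safe sequence of crossings, the most of the 8 that can be at the lab module as the airlock pod arrives there on crossing 15 is 7 — never all 8.
So no plan with fewer than 17 crossings exists, and this one achieves 17:
1. Engineer goes to the lab module with the cleric.
2. Engineer goes back to the storage bay alone.
3. Engineer goes to the lab module with the knight.
4. Engineer goes back to the storage bay alone.
5. Engineer goes to the lab module with the elf.
6. Engineer goes back to the storage bay with the cleric.
7. Engineer goes to the lab module with the troll.
8. Engineer goes back to the storage bay alone.
9. Engineer goes to the lab module with the goblin.
10. Engineer goes back to the storage bay alone.
11. Engineer goes to the lab module with the paladin.
12. Engineer goes back to the storage bay alone.
13. Engineer goes to the lab module with the mage.
14. Engineer goes back to the storage bay alone.
15. Engineer goes to the lab module with the bard.
16. Engineer goes back to the storage bay alone.
17. Engineer goes to the lab module with the cleric.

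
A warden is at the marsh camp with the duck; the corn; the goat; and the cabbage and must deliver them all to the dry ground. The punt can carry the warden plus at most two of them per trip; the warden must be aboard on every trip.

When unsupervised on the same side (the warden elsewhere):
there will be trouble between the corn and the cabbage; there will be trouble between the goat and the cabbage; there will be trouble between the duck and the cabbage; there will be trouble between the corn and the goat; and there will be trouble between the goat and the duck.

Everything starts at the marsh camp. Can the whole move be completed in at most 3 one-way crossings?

Counting alone: the warden can take at most 2 across per trip to the dry ground, so moving all 4 needs at least 2 loaded trips out, with a return between consecutive ones — at least 3 crossings.
The safety rule pushes this higher. Following every safe sequence of crossings, the most of the 4 that can be at the dry ground as the punt arrives there on crossing 3 is 3 — never all 4.
So the move cannot be finished within 3 crossings. (The shortest complete plan takes 5:)
1. Warden goes to the dry ground with the cabbage and the goat.
2. Warden goes back to the marsh camp with the goat.
3. Warden goes to the dry ground with the corn and the duck.
4. Warden goes back to the marsh camp with the cabbage.
5. Warden goes to the dry ground with the cabbage and the goat.

No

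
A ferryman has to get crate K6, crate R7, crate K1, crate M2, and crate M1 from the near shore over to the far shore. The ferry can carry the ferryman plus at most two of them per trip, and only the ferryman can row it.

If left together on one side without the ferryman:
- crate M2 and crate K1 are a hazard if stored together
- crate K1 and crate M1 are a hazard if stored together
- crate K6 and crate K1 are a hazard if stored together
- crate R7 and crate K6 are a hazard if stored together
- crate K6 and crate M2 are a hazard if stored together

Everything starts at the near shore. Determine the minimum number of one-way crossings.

7

Counting alone: the ferryman can take at most 2 across per trip to the far shore, so moving all 5 needs at least 3 loaded trips out, with a return between consecutive ones — at least 5 crossings.
The safety rule pushes this higher. Following every safe sequence of crossings, the most of the 5 that can be at the far shore as the ferry arrives there on crossing 5 is 4 — never all 5.
So no plan with fewer than 7 crossings exists, and this one achieves 7:
1. Ferryman goes to the far shore with crate K1 and crate K6.
2. Ferryman goes back to the near shore with crate K6.
3. Ferryman goes to the far shore with crate K6 and crate R7.
4. Ferryman goes back to the near shore with crate K6.
5. Ferryman goes to the far shore with crate M1 and crate M2.
6. Ferryman goes back to the near shore with crate K1.
7. Ferryman goes to the far shore with crate K1 and crate K6.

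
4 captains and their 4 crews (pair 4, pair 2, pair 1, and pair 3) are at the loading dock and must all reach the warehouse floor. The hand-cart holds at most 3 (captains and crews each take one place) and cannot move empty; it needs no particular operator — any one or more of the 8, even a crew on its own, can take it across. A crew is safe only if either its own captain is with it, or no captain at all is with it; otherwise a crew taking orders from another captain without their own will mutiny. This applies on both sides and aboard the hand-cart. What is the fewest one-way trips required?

9

Counting alone: each trip to the warehouse floor takes at most 3 across and each return brings at least 1 back, so after t trips out (and t−1 returns) at most 3t − (t−1) of the 8 are across; that first reaches 8 at t = 4, so at least 7 crossings are needed.
The safety rule pushes this higher. Following every safe sequence of crossings, the most of the 8 that can be at the warehouse floor as the hand-cart arrives there on crossing 7 is 7 — never all 8.
So no plan with fewer than 9 crossings exists, and this one achieves 9:
1. captain 4 and crew 4 cross → the warehouse floor.
2. captain 4 crosses ← the loading dock.
3. captain 2, captain 4, and crew 2 cross → the warehouse floor.
4. captain 4 and crew 4 cross ← the loading dock.
5. captain 1, captain 3, and captain 4 cross → the warehouse floor.
6. crew 2 crosses ← the loading dock.
7. crew 2 and crew 4 cross → the warehouse floor.
8. crew 4 crosses ← the loading dock.
9. crew 1, crew 3, and crew 4 cross → the warehouse floor.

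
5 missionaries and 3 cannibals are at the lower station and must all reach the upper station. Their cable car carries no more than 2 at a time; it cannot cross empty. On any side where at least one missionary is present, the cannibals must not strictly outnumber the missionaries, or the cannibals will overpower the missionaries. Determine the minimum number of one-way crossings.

Counting alone: each trip to the upper station takes at most 2 across and each return brings at least 1 back, so after t trips out (and t−1 returns) at most 2t − (t−1) of the 8 are across; that first reaches 8 at t = 7, so at least 13 crossings are needed.
The plan below uses exactly 13 crossings, so it is optimal:
1. 2 cannibals → the upper station.  (the lower station: 5M 1C; the upper station: 0M 2C)
2. 1 cannibal ← the lower station.  (the lower station: 5M 2C; the upper station: 0M 1C)
3. 2 cannibals → the upper station.  (the lower station: 5M 0C; the upper station: 0M 3C)
4. 1 cannibal ← the lower station.  (the lower station: 5M 1C; the upper station: 0M 2C)
5. 2 missionaries → the upper station.  (the lower station: 3M 1C; the upper station: 2M 2C)
6. 1 cannibal ← the lower station.  (the lower station: 3M 2C; the upper station: 2M 1C)
7. 1 missionary and 1 cannibal → the upper station.  (the lower station: 2M 1C; the upper station: 3M 2C)
8. 1 cannibal ← the lower station.  (the lower station: 2M 2C; the upper station: 3M 1C)
9. 2 cannibals → the upper station.  (the lower station: 2M 0C; the upper station: 3M 3C)
10. 1 cannibal ← the lower station.  (the lower station: 2M 1C; the upper station: 3M 2C)
11. 1 missionary and 1 cannibal → the upper station.  (the lower station: 1M 0C; the upper station: 4M 3C)
12. 1 cannibal ← the lower station.  (the lower station: 1M 1C; the upper station: 4M 2C)
13. 1 missionary and 1 cannibal → the upper station.  (the lower station: 0M 0C; the upper station: 5M 3C)

13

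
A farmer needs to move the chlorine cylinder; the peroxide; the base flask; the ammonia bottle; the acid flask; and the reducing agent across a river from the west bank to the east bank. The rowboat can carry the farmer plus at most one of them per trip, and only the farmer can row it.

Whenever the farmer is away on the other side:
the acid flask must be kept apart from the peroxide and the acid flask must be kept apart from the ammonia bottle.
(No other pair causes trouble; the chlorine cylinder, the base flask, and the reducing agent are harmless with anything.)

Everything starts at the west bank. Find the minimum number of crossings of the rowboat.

13

Counting alone: the farmer can take at most 1 across per trip to the east bank, so moving all 6 needs at least 6 loaded trips out, with a return between consecutive ones — at least 11 crossings.
The safety rule pushes this higher. Following every safe sequence of crossings, the most of the 6 that can be at the east bank as the rowboat arrives there on crossing 11 is 5 — never all 6.
So no plan with fewer than 13 crossings exists, and this one achieves 13:
1. Farmer goes to the east bank with the acid flask.  [the west bank: the ammonia bottle, the base flask, the chlorine cylinder, the peroxide, the reducing agent | the east bank: the acid flask]
2. Farmer goes back to the west bank alone.  [the west bank: the ammonia bottle, the base flask, the chlorine cylinder, the peroxide, the reducing agent | the east bank: the acid flask]
3. Farmer goes to the east bank with the chlorine cylinder.  [the west bank: the ammonia bottle, the base flask, the peroxide, the reducing agent | the east bank: the acid flask, the chlorine cylinder]
4. Farmer goes back to the west bank alone.  [the west bank: the ammonia bottle, the base flask, the peroxide, the reducing agent | the east bank: the acid flask, the chlorine cylinder]
5. Farmer goes to the east bank with the peroxide.  [the west bank: the ammonia bottle, the base flask, the reducing agent | the east bank: the acid flask, the chlorine cylinder, the peroxide]
6. Farmer goes back to the west bank with the acid flask.  [the west bank: the acid flask, the ammonia bottle, the base flask, the reducing agent | the east bank: the chlorine cylinder, the peroxide]
7. Farmer goes to the east bank with the ammonia bottle.  [the west bank: the acid flask, the base flask, the reducing agent | the east bank: the ammonia bottle, the chlorine cylinder, the peroxide]
8. Farmer goes back to the west bank alone.  [the west bank: the acid flask, the base flask, the reducing agent | the east bank: the ammonia bottle, the chlorine cylinder, the peroxide]
9. Farmer goes to the east bank with the base flask.  [the west bank: the acid flask, the reducing agent | the east bank: the ammonia bottle, the base flask, the chlorine cylinder, the peroxide]
10. Farmer goes back to the west bank alone.  [the west bank: the acid flask, the reducing agent | the east bank: the ammonia bottle, the base flask, the chlorine cylinder, the peroxide]
11. Farmer goes to the east bank with the reducing agent.  [the west bank: the acid flask | the east bank: the ammonia bottle, the base flask, the chlorine cylinder, the peroxide, the reducing agent]
12. Farmer goes back to the west bank alone.  [the west bank: the acid flask | the east bank: the ammonia bottle, the base flask, the chlorine cylinder, the peroxide, the reducing agent]
13. Farmer goes to the east bank with the acid flask.  [the west bank: — | the east bank: the acid flask, the ammonia bottle, the base flask, the chlorine cylinder, the peroxide, the reducing agent]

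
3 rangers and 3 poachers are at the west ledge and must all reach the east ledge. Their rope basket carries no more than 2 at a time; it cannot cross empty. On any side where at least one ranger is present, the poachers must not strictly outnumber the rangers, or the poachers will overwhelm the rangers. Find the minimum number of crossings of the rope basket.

Counting alone: each trip to the east ledge takes at most 2 across and each return brings at least 1 back, so after t trips out (and t−1 returns) at most 2t − (t−1) of the 6 are across; that first reaches 6 at t = 5, so at least 9 crossings are needed.
The safety rule pushes this higher. Following every safe sequence of crossings, the most of the 6 that can be at the east ledge as the rope basket arrives there on crossing 9 is 5 — never all 6.
So no plan with fewer than 11 crossings exists, and this one achieves 11:
1. 2 poachers → the east ledge.  (the west ledge: 3R 1P; the east ledge: 0R 2P)
2. 1 poacher ← the west ledge.  (the west ledge: 3R 2P; the east ledge: 0R 1P)
3. 2 poachers → the east ledge.  (the west ledge: 3R 0P; the east ledge: 0R 3P)
4. 1 poacher ← the west ledge.  (the west ledge: 3R 1P; the east ledge: 0R 2P)
5. 2 rangers → the east ledge.  (the west ledge: 1R 1P; the east ledge: 2R 2P)
6. 1 ranger and 1 poacher ← the west ledge.  (the west ledge: 2R 2P; the east ledge: 1R 1P)
7. 2 rangers → the east ledge.  (the west ledge: 0R 2P; the east ledge: 3R 1P)
8. 1 poacher ← the west ledge.  (the west ledge: 0R 3P; the east ledge: 3R 0P)
9. 2 poachers → the east ledge.  (the west ledge: 0R 1P; the east ledge: 3R 2P)
10. 1 poacher ← the west ledge.  (the west ledge: 0R 2P; the east ledge: 3R 1P)
11. 2 poachers → the east ledge.  (the west ledge: 0R 0P; the east ledge: 3R 3P)

11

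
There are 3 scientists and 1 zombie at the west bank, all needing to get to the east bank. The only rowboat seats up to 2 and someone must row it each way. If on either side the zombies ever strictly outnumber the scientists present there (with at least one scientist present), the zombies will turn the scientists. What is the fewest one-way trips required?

Counting alone: each trip to the east bank takes at most 2 across and each return brings at least 1 back, so after t trips out (and t−1 returns) at most 2t − (t−1) of the 4 are across; that first reaches 4 at t = 3, so at least 5 crossings are needed.
The plan below uses exactly 5 crossings, so it is optimal:
1. 1 scientist and 1 zombie → the east bank.  (the west bank: 2S 0Z; the east bank: 1S 1Z)
2. 1 zombie ← the west bank.  (the west bank: 2S 1Z; the east bank: 1S 0Z)
3. 1 scientist and 1 zombie → the east bank.  (the west bank: 1S 0Z; the east bank: 2S 1Z)
4. 1 zombie ← the west bank.  (the west bank: 1S 1Z; the east bank: 2S 0Z)
5. 1 scientist and 1 zombie → the east bank.  (the west bank: 0S 0Z; the east bank: 3S 1Z)

5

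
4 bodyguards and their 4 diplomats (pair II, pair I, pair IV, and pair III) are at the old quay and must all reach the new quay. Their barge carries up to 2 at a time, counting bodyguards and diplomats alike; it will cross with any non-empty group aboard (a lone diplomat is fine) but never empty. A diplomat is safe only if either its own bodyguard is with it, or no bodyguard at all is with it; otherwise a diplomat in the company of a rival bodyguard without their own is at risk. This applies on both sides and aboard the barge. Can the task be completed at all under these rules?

No

Following every safe sequence of crossings from the start, the most of the 8 that can be at the new quay as the barge arrives there on crossings 1, 3, 5 is 2, 3, 4 respectively; the best ever achieved is 4 of 8.
From crossing 7 on, no configuration arises that was not already reachable earlier: only 44 distinct safe configurations (who is on which side, and where the barge is) can ever be reached, none of them has everyone across, and every continuation just revisits them. So no valid plan exists.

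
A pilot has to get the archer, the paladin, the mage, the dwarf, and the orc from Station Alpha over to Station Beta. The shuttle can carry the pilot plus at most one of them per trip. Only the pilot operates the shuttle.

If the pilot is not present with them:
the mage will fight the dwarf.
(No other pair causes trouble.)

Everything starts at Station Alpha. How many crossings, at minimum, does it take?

9

Counting alone: the pilot can take at most 1 across per trip to Station Beta, so moving all 5 needs at least 5 loaded trips out, with a return between consecutive ones — at least 9 crossings.
The plan below uses exactly 9 crossings, so it is optimal:
1. Pilot goes to Station Beta with the mage.
2. Pilot goes back to Station Alpha alone.
3. Pilot goes to Station Beta with the archer.
4. Pilot goes back to Station Alpha alone.
5. Pilot goes to Station Beta with the paladin.
6. Pilot goes back to Station Alpha alone.
7. Pilot goes to Station Beta with the orc.
8. Pilot goes back to Station Alpha alone.
9. Pilot goes to Station Beta with the dwarf.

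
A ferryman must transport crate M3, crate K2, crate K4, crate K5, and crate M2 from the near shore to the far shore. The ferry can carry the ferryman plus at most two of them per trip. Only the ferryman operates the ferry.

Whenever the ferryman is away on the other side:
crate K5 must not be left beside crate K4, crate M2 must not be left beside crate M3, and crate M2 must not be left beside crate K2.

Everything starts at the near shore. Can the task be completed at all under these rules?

Yes

1. Ferryman goes to the far shore with crate K4 and crate M2.  [the near shore: crate K2, crate K5, crate M3 | the far shore: crate K4, crate M2]
2. Ferryman goes back to the near shore alone.  [the near shore: crate K2, crate K5, crate M3 | the far shore: crate K4, crate M2]
3. Ferryman goes to the far shore with crate K2 and crate M3.  [the near shore: crate K5 | the far shore: crate K2, crate K4, crate M2, crate M3]
4. Ferryman goes back to the near shore with crate M2.  [the near shore: crate K5, crate M2 | the far shore: crate K2, crate K4, crate M3]
5. Ferryman goes to the far shore with crate K5 and crate M2.  [the near shore: — | the far shore: crate K2, crate K4, crate K5, crate M2, crate M3]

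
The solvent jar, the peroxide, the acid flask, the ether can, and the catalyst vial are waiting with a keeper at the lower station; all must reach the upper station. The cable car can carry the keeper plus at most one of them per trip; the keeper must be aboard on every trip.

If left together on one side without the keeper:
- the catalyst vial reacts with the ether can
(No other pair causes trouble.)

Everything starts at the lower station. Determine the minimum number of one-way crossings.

9

Counting alone: the keeper can take at most 1 across per trip to the upper station, so moving all 5 needs at least 5 loaded trips out, with a return between consecutive ones — at least 9 crossings.
The plan below uses exactly 9 crossings, so it is optimal:
1. Keeper goes to the upper station with the ether can.  [the lower station: the acid flask, the catalyst vial, the peroxide, the solvent jar | the upper station: the ether can]
2. Keeper goes back to the lower station alone.  [the lower station: the acid flask, the catalyst vial, the peroxide, the solvent jar | the upper station: the ether can]
3. Keeper goes to the upper station with the solvent jar.  [the lower station: the acid flask, the catalyst vial, the peroxide | the upper station: the ether can, the solvent jar]
4. Keeper goes back to the lower station alone.  [the lower station: the acid flask, the catalyst vial, the peroxide | the upper station: the ether can, the solvent jar]
5. Keeper goes to the upper station with the peroxide.  [the lower station: the acid flask, the catalyst vial | the upper station: the ether can, the peroxide, the solvent jar]
6. Keeper goes back to the lower station alone.  [the lower station: the acid flask, the catalyst vial | the upper station: the ether can, the peroxide, the solvent jar]
7. Keeper goes to the upper station with the acid flask.  [the lower station: the catalyst vial | the upper station: the acid flask, the ether can, the peroxide, the solvent jar]
8. Keeper goes back to the lower station alone.  [the lower station: the catalyst vial | the upper station: the acid flask, the ether can, the peroxide, the solvent jar]
9. Keeper goes to the upper station with the catalyst vial.  [the lower station: — | the upper station: the acid flask, the catalyst vial, the ether can, the peroxide, the solvent jar]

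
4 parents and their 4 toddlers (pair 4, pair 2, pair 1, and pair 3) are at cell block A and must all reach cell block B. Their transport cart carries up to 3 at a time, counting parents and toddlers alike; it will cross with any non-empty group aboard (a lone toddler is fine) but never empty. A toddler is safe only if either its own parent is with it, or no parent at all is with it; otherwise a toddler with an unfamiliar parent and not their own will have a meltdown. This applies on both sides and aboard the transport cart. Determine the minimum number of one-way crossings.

Counting alone: each trip to cell block B takes at most 3 across and each return brings at least 1 back, so after t trips out (and t−1 returns) at most 3t − (t−1) of the 8 are across; that first reaches 8 at t = 4, so at least 7 crossings are needed.
The safety rule pushes this higher. Following every safe sequence of crossings, the most of the 8 that can be at cell block B as the transport cart arrives there on crossing 7 is 7 — never all 8.
So no plan with fewer than 9 crossings exists, and this one achieves 9:
1. parent 4 and toddler 4 cross → cell block B.
2. parent 4 crosses ← cell block A.
3. parent 2, parent 4, and toddler 2 cross → cell block B.
4. parent 4 and toddler 4 cross ← cell block A.
5. parent 1, parent 3, and parent 4 cross → cell block B.
6. toddler 2 crosses ← cell block A.
7. toddler 2 and toddler 4 cross → cell block B.
8. toddler 4 crosses ← cell block A.
9. toddler 1, toddler 3, and toddler 4 cross → cell block B.

9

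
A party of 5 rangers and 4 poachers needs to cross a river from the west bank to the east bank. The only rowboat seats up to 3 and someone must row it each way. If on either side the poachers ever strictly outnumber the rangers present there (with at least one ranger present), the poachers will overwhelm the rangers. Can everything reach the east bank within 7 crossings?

Yes — this plan uses 7 crossings (≤ 7):
1. 3 poachers → the east bank.  (the west bank: 5R 1P; the east bank: 0R 3P)
2. 1 poacher ← the west bank.  (the west bank: 5R 2P; the east bank: 0R 2P)
3. 3 rangers → the east bank.  (the west bank: 2R 2P; the east bank: 3R 2P)
4. 1 ranger ← the west bank.  (the west bank: 3R 2P; the east bank: 2R 2P)
5. 2 rangers and 1 poacher → the east bank.  (the west bank: 1R 1P; the east bank: 4R 3P)
6. 1 ranger ← the west bank.  (the west bank: 2R 1P; the east bank: 3R 3P)
7. 2 rangers and 1 poacher → the east bank.  (the west bank: 0R 0P; the east bank: 5R 4P)

Yes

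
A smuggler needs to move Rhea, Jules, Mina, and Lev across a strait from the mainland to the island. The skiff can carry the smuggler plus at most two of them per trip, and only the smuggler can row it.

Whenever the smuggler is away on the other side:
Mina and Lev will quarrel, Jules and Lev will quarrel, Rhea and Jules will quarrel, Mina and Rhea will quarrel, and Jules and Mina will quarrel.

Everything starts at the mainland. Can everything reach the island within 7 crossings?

Yes

Yes — this plan uses 5 crossings (≤ 7):
1. Smuggler goes to the island with Jules and Mina.  [the mainland: Lev, Rhea | the island: Jules, Mina]
2. Smuggler goes back to the mainland with Jules.  [the mainland: Jules, Lev, Rhea | the island: Mina]
3. Smuggler goes to the island with Lev and Rhea.  [the mainland: Jules | the island: Lev, Mina, Rhea]
4. Smuggler goes back to the mainland with Mina.  [the mainland: Jules, Mina | the island: Lev, Rhea]
5. Smuggler goes to the island with Jules and Mina.  [the mainland: — | the island: Jules, Lev, Mina, Rhea]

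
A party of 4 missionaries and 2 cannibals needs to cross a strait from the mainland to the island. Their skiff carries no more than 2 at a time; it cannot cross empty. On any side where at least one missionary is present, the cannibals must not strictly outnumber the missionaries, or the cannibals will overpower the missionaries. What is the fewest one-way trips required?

9

Counting alone: each trip to the island takes at most 2 across and each return brings at least 1 back, so after t trips out (and t−1 returns) at most 2t − (t−1) of the 6 are across; that first reaches 6 at t = 5, so at least 9 crossings are needed.
The plan below uses exactly 9 crossings, so it is optimal:
1. 2 cannibals → the island.  (the mainland: 4M 0C; the island: 0M 2C)
2. 1 cannibal ← the mainland.  (the mainland: 4M 1C; the island: 0M 1C)
3. 2 missionaries → the island.  (the mainland: 2M 1C; the island: 2M 1C)
4. 1 cannibal ← the mainland.  (the mainland: 2M 2C; the island: 2M 0C)
5. 2 cannibals → the island.  (the mainland: 2M 0C; the island: 2M 2C)
6. 1 cannibal ← the mainland.  (the mainland: 2M 1C; the island: 2M 1C)
7. 1 missionary and 1 cannibal → the island.  (the mainland: 1M 0C; the island: 3M 2C)
8. 1 cannibal ← the mainland.  (the mainland: 1M 1C; the island: 3M 1C)
9. 1 missionary and 1 cannibal → the island.  (the mainland: 0M 0C; the island: 4M 2C)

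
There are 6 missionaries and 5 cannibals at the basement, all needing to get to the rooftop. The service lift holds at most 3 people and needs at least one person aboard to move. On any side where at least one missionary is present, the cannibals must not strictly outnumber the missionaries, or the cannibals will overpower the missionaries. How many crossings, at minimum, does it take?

9

Counting alone: each trip to the rooftop takes at most 3 across and each return brings at least 1 back, so after t trips out (and t−1 returns) at most 3t − (t−1) of the 11 are across; that first reaches 11 at t = 5, so at least 9 crossings are needed.
The plan below uses exactly 9 crossings, so it is optimal:
1. 3 cannibals → the rooftop.  (the basement: 6M 2C; the rooftop: 0M 3C)
2. 1 cannibal ← the basement.  (the basement: 6M 3C; the rooftop: 0M 2C)
3. 3 missionaries → the rooftop.  (the basement: 3M 3C; the rooftop: 3M 2C)
4. 1 missionary ← the basement.  (the basement: 4M 3C; the rooftop: 2M 2C)
5. 2 missionaries and 1 cannibal → the rooftop.  (the basement: 2M 2C; the rooftop: 4M 3C)
6. 1 missionary ← the basement.  (the basement: 3M 2C; the rooftop: 3M 3C)
7. 2 missionaries and 1 cannibal → the rooftop.  (the basement: 1M 1C; the rooftop: 5M 4C)
8. 1 missionary ← the basement.  (the basement: 2M 1C; the rooftop: 4M 4C)
9. 2 missionaries and 1 cannibal → the rooftop.  (the basement: 0M 0C; the rooftop: 6M 5C)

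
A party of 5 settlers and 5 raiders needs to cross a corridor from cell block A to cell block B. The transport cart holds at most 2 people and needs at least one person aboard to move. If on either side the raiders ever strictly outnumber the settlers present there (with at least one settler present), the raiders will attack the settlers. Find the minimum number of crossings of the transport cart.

impossible

Following every safe sequence of crossings from the start, the most of the 10 that can be at cell block B as the transport cart arrives there on crossings 1, 3, 5, 7 is 2, 3, 4, 5 respectively; the best ever achieved is 5 of 10.
From crossing 9 on, no configuration arises that was not already reachable earlier: only 13 distinct safe configurations (who is on which side, and where the transport cart is) can ever be reached, none of them has everyone across, and every continuation just revisits them. They are: 0 settlers + 0 raiders across (transport cart back at the start); 0 settlers + 1 raider across (transport cart there); 0 settlers + 1 raider across (transport cart back at the start); 0 settlers + 2 raiders across (transport cart there); 0 settlers + 2 raiders across (transport cart back at the start); 0 settlers + 3 raiders across (transport cart there); 0 settlers + 3 raiders across (transport cart back at the start); 0 settlers + 4 raiders across (transport cart there); 0 settlers + 4 raiders across (transport cart back at the start); 0 settlers + 5 raiders across (transport cart there); 1 settler + 1 raider across (transport cart there); 1 settler + 1 raider across (transport cart back at the start); 2 settlers + 2 raiders across (transport cart there). So no valid plan exists.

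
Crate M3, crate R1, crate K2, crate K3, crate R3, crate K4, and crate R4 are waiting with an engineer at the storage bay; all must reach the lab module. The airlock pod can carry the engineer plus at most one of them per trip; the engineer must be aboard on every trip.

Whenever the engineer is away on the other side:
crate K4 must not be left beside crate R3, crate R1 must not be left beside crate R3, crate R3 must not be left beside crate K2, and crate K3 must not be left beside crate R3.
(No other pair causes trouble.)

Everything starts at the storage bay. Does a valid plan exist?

No

Following every safe sequence of crossings from the start, the most of the 7 that can be at the lab module as the airlock pod arrives there on crossings 1, 3, 5, 7 is 1, 2, 3, 4 respectively; the best ever achieved is 4 of 7.
From crossing 9 on, no configuration arises that was not already reachable earlier: only 44 distinct safe configurations (who is on which side, and where the airlock pod is) can ever be reached, none of them has everyone across, and every continuation just revisits them. So no valid plan exists.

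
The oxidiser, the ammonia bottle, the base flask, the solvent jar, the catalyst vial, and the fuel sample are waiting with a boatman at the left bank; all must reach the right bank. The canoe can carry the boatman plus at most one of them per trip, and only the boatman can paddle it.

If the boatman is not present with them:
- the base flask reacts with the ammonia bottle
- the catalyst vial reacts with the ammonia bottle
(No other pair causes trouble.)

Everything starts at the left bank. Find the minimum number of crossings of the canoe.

Counting alone: the boatman can take at most 1 across per trip to the right bank, so moving all 6 needs at least 6 loaded trips out, with a return between consecutive ones — at least 11 crossings.
The safety rule pushes this higher. Following every safe sequence of crossings, the most of the 6 that can be at the right bank as the canoe arrives there on crossing 11 is 5 — never all 6.
So no plan with fewer than 13 crossings exists, and this one achieves 13:
1. Boatman goes to the right bank with the ammonia bottle.  [the left bank: the base flask, the catalyst vial, the fuel sample, the oxidiser, the solvent jar | the right bank: the ammonia bottle]
2. Boatman goes back to the left bank alone.  [the left bank: the base flask, the catalyst vial, the fuel sample, the oxidiser, the solvent jar | the right bank: the ammonia bottle]
3. Boatman goes to the right bank with the oxidiser.  [the left bank: the base flask, the catalyst vial, the fuel sample, the solvent jar | the right bank: the ammonia bottle, the oxidiser]
4. Boatman goes back to the left bank alone.  [the left bank: the base flask, the catalyst vial, the fuel sample, the solvent jar | the right bank: the ammonia bottle, the oxidiser]
5. Boatman goes to the right bank with the base flask.  [the left bank: the catalyst vial, the fuel sample, the solvent jar | the right bank: the ammonia bottle, the base flask, the oxidiser]
6. Boatman goes back to the left bank with the ammonia bottle.  [the left bank: the ammonia bottle, the catalyst vial, the fuel sample, the solvent jar | the right bank: the base flask, the oxidiser]
7. Boatman goes to the right bank with the catalyst vial.  [the left bank: the ammonia bottle, the fuel sample, the solvent jar | the right bank: the base flask, the catalyst vial, the oxidiser]
8. Boatman goes back to the left bank alone.  [the left bank: the ammonia bottle, the fuel sample, the solvent jar | the right bank: the base flask, the catalyst vial, the oxidiser]
9. Boatman goes to the right bank with the solvent jar.  [the left bank: the ammonia bottle, the fuel sample | the right bank: the base flask, the catalyst vial, the oxidiser, the solvent jar]
10. Boatman goes back to the left bank alone.  [the left bank: the ammonia bottle, the fuel sample | the right bank: the base flask, the catalyst vial, the oxidiser, the solvent jar]
11. Boatman goes to the right bank with the fuel sample.  [the left bank: the ammonia bottle | the right bank: the base flask, the catalyst vial, the fuel sample, the oxidiser, the solvent jar]
12. Boatman goes back to the left bank alone.  [the left bank: the ammonia bottle | the right bank: the base flask, the catalyst vial, the fuel sample, the oxidiser, the solvent jar]
13. Boatman goes to the right bank with the ammonia bottle.  [the left bank: — | the right bank: the ammonia bottle, the base flask, the catalyst vial, the fuel sample, the oxidiser, the solvent jar]

13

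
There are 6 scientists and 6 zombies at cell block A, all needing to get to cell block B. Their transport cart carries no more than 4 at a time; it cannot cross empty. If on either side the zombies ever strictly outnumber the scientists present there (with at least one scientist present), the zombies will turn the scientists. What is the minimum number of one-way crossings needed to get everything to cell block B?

9

Counting alone: each trip to cell block B takes at most 4 across and each return brings at least 1 back, so after t trips out (and t−1 returns) at most 4t − (t−1) of the 12 are across; that first reaches 12 at t = 4, so at least 7 crossings are needed.
The safety rule pushes this higher. Following every safe sequence of crossings, the most of the 12 that can be at cell block B as the transport cart arrives there on crossing 7 is 11 — never all 12.
So no plan with fewer than 9 crossings exists, and this one achieves 9:
1. 2 zombies → cell block B.  (cell block A: 6S 4Z; cell block B: 0S 2Z)
2. 1 zombie ← cell block A.  (cell block A: 6S 5Z; cell block B: 0S 1Z)
3. 4 zombies → cell block B.  (cell block A: 6S 1Z; cell block B: 0S 5Z)
4. 1 zombie ← cell block A.  (cell block A: 6S 2Z; cell block B: 0S 4Z)
5. 4 scientists → cell block B.  (cell block A: 2S 2Z; cell block B: 4S 4Z)
6. 1 scientist and 1 zombie ← cell block A.  (cell block A: 3S 3Z; cell block B: 3S 3Z)
7. 2 scientists and 2 zombies → cell block B.  (cell block A: 1S 1Z; cell block B: 5S 5Z)
8. 1 scientist and 1 zombie ← cell block A.  (cell block A: 2S 2Z; cell block B: 4S 4Z)
9. 2 scientists and 2 zombies → cell block B.  (cell block A: 0S 0Z; cell block B: 6S 6Z)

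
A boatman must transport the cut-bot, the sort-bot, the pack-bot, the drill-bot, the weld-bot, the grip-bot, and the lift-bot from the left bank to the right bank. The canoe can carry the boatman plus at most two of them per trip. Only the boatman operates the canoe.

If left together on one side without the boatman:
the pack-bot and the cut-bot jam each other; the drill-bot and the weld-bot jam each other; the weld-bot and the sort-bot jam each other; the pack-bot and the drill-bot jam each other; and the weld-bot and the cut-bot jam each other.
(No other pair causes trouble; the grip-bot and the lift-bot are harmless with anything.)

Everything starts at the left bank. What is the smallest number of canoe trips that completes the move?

9

Counting alone: the boatman can take at most 2 across per trip to the right bank, so moving all 7 needs at least 4 loaded trips out, with a return between consecutive ones — at least 7 crossings.
The safety rule pushes this higher. Following every safe sequence of crossings, the most of the 7 that can be at the right bank as the canoe arrives there on crossing 7 is 6 — never all 7.
So no plan with fewer than 9 crossings exists, and this one achieves 9:
1. Boatman goes to the right bank with the pack-bot and the weld-bot.  [the left bank: the cut-bot, the drill-bot, the grip-bot, the lift-bot, the sort-bot | the right bank: the pack-bot, the weld-bot]
2. Boatman goes back to the left bank alone.  [the left bank: the cut-bot, the drill-bot, the grip-bot, the lift-bot, the sort-bot | the right bank: the pack-bot, the weld-bot]
3. Boatman goes to the right bank with the cut-bot.  [the left bank: the drill-bot, the grip-bot, the lift-bot, the sort-bot | the right bank: the cut-bot, the pack-bot, the weld-bot]
4. Boatman goes back to the left bank with the pack-bot and the weld-bot.  [the left bank: the drill-bot, the grip-bot, the lift-bot, the pack-bot, the sort-bot, the weld-bot | the right bank: the cut-bot]
5. Boatman goes to the right bank with the drill-bot and the sort-bot.  [the left bank: the grip-bot, the lift-bot, the pack-bot, the weld-bot | the right bank: the cut-bot, the drill-bot, the sort-bot]
6. Boatman goes back to the left bank alone.  [the left bank: the grip-bot, the lift-bot, the pack-bot, the weld-bot | the right bank: the cut-bot, the drill-bot, the sort-bot]
7. Boatman goes to the right bank with the grip-bot and the lift-bot.  [the left bank: the pack-bot, the weld-bot | the right bank: the cut-bot, the drill-bot, the grip-bot, the lift-bot, the sort-bot]
8. Boatman goes back to the left bank alone.  [the left bank: the pack-bot, the weld-bot | the right bank: the cut-bot, the drill-bot, the grip-bot, the lift-bot, the sort-bot]
9. Boatman goes to the right bank with the pack-bot and the weld-bot.  [the left bank: — | the right bank: the cut-bot, the drill-bot, the grip-bot, the lift-bot, the pack-bot, the sort-bot, the weld-bot]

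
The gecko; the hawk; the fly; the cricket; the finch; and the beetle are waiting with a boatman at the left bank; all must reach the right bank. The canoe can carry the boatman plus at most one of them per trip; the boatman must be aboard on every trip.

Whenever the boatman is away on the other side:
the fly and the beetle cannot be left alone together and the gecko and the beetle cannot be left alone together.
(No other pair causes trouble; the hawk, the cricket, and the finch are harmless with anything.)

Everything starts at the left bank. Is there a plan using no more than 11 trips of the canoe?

No

Counting alone: the boatman can take at most 1 across per trip to the right bank, so moving all 6 needs at least 6 loaded trips out, with a return between consecutive ones — at least 11 crossings.
The safety rule pushes this higher. Following every safe sequence of crossings, the most of the 6 that can be at the right bank as the canoe arrives there on crossing 11 is 5 — never all 6.
So the move cannot be finished within 11 crossings. (The shortest complete plan takes 13:)
1. Boatman goes to the right bank with the beetle.
2. Boatman goes back to the left bank alone.
3. Boatman goes to the right bank with the gecko.
4. Boatman goes back to the left bank with the beetle.
5. Boatman goes to the right bank with the fly.
6. Boatman goes back to the left bank alone.
7. Boatman goes to the right bank with the hawk.
8. Boatman goes back to the left bank alone.
9. Boatman goes to the right bank with the cricket.
10. Boatman goes back to the left bank alone.
11. Boatman goes to the right bank with the finch.
12. Boatman goes back to the left bank alone.
13. Boatman goes to the right bank with the beetle.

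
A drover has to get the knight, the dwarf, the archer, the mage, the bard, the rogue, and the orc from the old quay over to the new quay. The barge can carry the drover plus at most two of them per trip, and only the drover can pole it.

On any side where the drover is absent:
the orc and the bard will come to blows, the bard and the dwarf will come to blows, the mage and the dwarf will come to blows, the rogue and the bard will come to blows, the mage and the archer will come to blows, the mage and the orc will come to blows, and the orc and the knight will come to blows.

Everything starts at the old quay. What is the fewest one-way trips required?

impossible

Whatever the first load, the items left behind include a forbidden pair without the drover. No opening move is safe, so no plan exists.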